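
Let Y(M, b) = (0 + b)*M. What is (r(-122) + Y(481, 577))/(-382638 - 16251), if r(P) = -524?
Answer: -277013/398889 ≈ -0.69446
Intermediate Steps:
Y(M, b) = M*b (Y(M, b) = b*M = M*b)
(r(-122) + Y(481, 577))/(-382638 - 16251) = (-524 + 481*577)/(-382638 - 16251) = (-524 + 277537)/(-398889) = 277013*(-1/398889) = -277013/398889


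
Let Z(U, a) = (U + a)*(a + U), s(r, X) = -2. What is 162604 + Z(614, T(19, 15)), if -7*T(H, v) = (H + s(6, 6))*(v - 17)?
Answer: 26733820/49 ≈ 5.4559e+5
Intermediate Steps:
T(H, v) = -(-17 + v)*(-2 + H)/7 (T(H, v) = -(H - 2)*(v - 17)/7 = -(-2 + H)*(-17 + v)/7 = -(-17 + v)*(-2 + H)/7)
Z(U, a) = (U + a)**2 (Z(U, a) = (U + a)*(U + a) = (U + a)**2)
162604 + Z(614, T(19, 15)) = 162604 + (614 + (-34/7 + (2/7)*15 + (17/7)*19 - 1/7*19*15))**2 = 162604 + (614 + (-34/7 + 30/7 + 323/7 - 285/7))**2 = 162604 + (614 + 34/7)**2 = 162604 + (4332/7)**2 = 162604 + 18766224/49 = 26733820/49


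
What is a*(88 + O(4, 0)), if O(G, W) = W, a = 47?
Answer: 4136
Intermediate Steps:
a*(88 + O(4, 0)) = 47*(88 + 0) = 47*88 = 4136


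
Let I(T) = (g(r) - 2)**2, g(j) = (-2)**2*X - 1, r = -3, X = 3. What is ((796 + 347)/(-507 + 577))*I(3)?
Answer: 92583/70 ≈ 1322.6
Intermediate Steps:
g(j) = 11 (g(j) = (-2)**2*3 - 1 = 4*3 - 1 = 12 - 1 = 11)
I(T) = 81 (I(T) = (11 - 2)**2 = 9**2 = 81)
((796 + 347)/(-507 + 577))*I(3) = ((796 + 347)/(-507 + 577))*81 = (1143/70)*81 = 92583/70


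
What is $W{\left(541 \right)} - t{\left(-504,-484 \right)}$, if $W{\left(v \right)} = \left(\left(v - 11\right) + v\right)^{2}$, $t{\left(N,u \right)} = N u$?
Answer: $903105$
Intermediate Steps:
$W{\left(v \right)} = \left(-11 + 2 v\right)^{2}$ ($W{\left(v \right)} = \left(\left(-11 + v\right) + v\right)^{2} = \left(-11 + 2 v\right)^{2}$)
$W{\left(541 \right)} - t{\left(-504,-484 \right)} = \left(-11 + 2 \cdot 541\right)^{2} - \left(-504\right) \left(-484\right) = \left(-11 + 1082\right)^{2} - 243936 = 1071^{2} - 243936 = 1147041 - 243936 = 903105$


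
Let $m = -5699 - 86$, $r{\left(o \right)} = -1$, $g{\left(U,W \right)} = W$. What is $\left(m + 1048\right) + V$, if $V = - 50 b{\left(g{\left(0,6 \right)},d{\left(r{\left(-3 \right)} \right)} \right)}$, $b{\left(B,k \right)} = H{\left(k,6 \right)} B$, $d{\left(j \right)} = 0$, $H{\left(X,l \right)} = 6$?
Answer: $-6537$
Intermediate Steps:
$b{\left(B,k \right)} = 6 B$
$m = -5785$
$V = -1800$ ($V = - 50 \cdot 6 \cdot 6 = \left(-50\right) 36 = -1800$)
$\left(m + 1048\right) + V = \left(-5785 + 1048\right) - 1800 = -4737 - 1800 = -6537$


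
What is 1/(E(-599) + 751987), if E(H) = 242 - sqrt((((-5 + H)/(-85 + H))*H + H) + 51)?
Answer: 128631159/96760088287568 + 3*I*sqrt(3498983)/96760088287568 ≈ 1.3294e-6 + 5.7996e-11*I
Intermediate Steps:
E(H) = 242 - sqrt(51 + H + H*(-5 + H)/(-85 + H)) (E(H) = 242 - sqrt((((-5 + H)/(-85 + H))*H + H) + 51) = 242 - sqrt((H*(-5 + H)/(-85 + H) + H) + 51) = 242 - sqrt((H + H*(-5 + H)/(-85 + H)) + 51) = 242 - sqrt(51 + H + H*(-5 + H)/(-85 + H)))
1/(E(-599) + 751987) = 1/((242 - sqrt(-(4335 - 2*(-599)**2 + 39*(-599))/(-85 - 599))) + 751987) = 1/((242 - sqrt(-1*(4335 - 2*358801 - 23361)/(-684))) + 751987) = 1/((242 - sqrt(-1*(-1/684)*(4335 - 717602 - 23361))) + 751987) = 1/((242 - sqrt(-1*(-1/684)*(-736628))) + 751987) = 1/((242 - sqrt(-184157/171)) + 751987) = 1/((242 - I*sqrt(3498983)/57) + 751987) = 1/(752229 - I*sqrt(3498983)/57)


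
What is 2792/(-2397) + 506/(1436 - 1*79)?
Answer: -111994/141423 ≈ -0.79191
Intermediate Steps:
2792/(-2397) + 506/(1436 - 1*79) = 2792*(-1/2397) + 506/(1436 - 79) = -2792/2397 + 506/1357 = -2792/2397 + 506*(1/1357) = -2792/2397 + 22/59 = -111994/141423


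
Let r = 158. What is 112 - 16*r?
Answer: -2416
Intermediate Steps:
112 - 16*r = 112 - 16*158 = 112 - 2528 = -2416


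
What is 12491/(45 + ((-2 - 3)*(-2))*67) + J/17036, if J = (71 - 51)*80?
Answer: 53485169/3045185 ≈ 17.564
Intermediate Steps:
J = 1600 (J = 20*80 = 1600)
12491/(45 + ((-2 - 3)*(-2))*67) + J/17036 = 12491/(45 + ((-2 - 3)*(-2))*67) + 1600/17036 = 12491/(45 - 5*(-2)*67) + 1600*(1/17036) = 12491/(45 + 10*67) + 400/4259 = 12491/(45 + 670) + 400/4259 = 12491/715 + 400/4259 = 53485169/3045185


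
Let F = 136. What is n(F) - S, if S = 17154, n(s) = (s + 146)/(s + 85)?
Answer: -3790752/221 ≈ -17153.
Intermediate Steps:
n(s) = (146 + s)/(85 + s)
n(F) - S = (146 + 136)/(85 + 136) - 1*17154 = 282/221 - 17154 = -3790752/221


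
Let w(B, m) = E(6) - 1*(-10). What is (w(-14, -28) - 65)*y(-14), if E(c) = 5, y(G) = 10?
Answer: -500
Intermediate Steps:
w(B, m) = 15 (w(B, m) = 5 - 1*(-10) = 5 + 10 = 15)
(w(-14, -28) - 65)*y(-14) = (15 - 65)*10 = -50*10 = -500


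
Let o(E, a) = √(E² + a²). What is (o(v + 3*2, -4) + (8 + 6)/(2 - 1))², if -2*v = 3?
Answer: (28 + √145)²/4 ≈ 400.83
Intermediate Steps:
v = -3/2 (v = -½*3 = -3/2 ≈ -1.5000)
(o(v + 3*2, -4) + (8 + 6)/(2 - 1))² = (√((-3/2 + 3*2)² + (-4)²) + (8 + 6)/(2 - 1))² = (√((-3/2 + 6)² + 16) + 14/1)² = (√((9/2)² + 16) + 14*1)² = (√(81/4 + 16) + 14)² = (√(145/4) + 14)² = (√145/2 + 14)² = (14 + √145/2)²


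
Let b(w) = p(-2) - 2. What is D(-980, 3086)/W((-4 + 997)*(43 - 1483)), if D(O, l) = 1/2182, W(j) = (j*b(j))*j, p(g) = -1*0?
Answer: -1/8922945144729600 ≈ -1.1207e-16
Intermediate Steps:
p(g) = 0
b(w) = -2 (b(w) = 0 - 2 = -2)
W(j) = -2*j² (W(j) = (j*(-2))*j = (-2*j)*j = -2*j²)
D(O, l) = 1/2182
D(-980, 3086)/W((-4 + 997)*(43 - 1483)) = 1/(2182*((-2*(-4 + 997)²*(43 - 1483)²))) = 1/(2182*((-2*(993*(-1440))²))) = 1/(2182*((-2*(-1429920)²))) = 1/(2182*((-2*2044671206400))) = (1/2182)/(-4089342412800) = (1/2182)*(-1/4089342412800) = -1/8922945144729600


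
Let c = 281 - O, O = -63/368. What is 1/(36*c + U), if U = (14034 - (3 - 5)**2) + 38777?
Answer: 92/5789483 ≈ 1.5891e-5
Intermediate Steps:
O = -63/368 (O = -63*1/368 = -63/368 ≈ -0.17120)
c = 103471/368 (c = 281 - 1*(-63/368) = 281 + 63/368 = 103471/368 ≈ 281.17)
U = 52807 (U = (14034 - 1*(-2)**2) + 38777 = (14034 - 1*4) + 38777 = (14034 - 4) + 38777 = 14030 + 38777 = 52807)
1/(36*c + U) = 1/(36*(103471/368) + 52807) = 1/(931239/92 + 52807) = 1/(5789483/92) = 92/5789483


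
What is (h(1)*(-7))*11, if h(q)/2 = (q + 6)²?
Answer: -7546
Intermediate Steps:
h(q) = 2*(6 + q)² (h(q) = 2*(q + 6)² = 2*(6 + q)²)
(h(1)*(-7))*11 = ((2*(6 + 1)²)*(-7))*11 = ((2*7²)*(-7))*11 = ((2*49)*(-7))*11 = (98*(-7))*11 = -686*11 = -7546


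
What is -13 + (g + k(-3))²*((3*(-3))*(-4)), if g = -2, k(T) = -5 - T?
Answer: 563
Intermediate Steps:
-13 + (g + k(-3))²*((3*(-3))*(-4)) = -13 + (-2 + (-5 - 1*(-3)))²*((3*(-3))*(-4)) = -13 + (-2 + (-5 + 3))²*(-9*(-4)) = -13 + (-2 - 2)²*36 = -13 + (-4)²*36 = -13 + 16*36 = -13 + 576 = 563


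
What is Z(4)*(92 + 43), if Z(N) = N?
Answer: 540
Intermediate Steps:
Z(4)*(92 + 43) = 4*(92 + 43) = 4*135 = 540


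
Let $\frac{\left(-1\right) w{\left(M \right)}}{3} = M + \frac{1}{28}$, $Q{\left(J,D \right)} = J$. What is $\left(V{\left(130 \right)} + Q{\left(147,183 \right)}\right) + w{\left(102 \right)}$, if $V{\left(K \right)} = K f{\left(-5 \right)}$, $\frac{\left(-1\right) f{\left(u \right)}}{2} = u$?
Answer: $\frac{31945}{28} \approx 1140.9$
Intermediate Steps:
$f{\left(u \right)} = - 2 u$
$w{\left(M \right)} = - \frac{3}{28} - 3 M$ ($w{\left(M \right)} = - 3 \left(M + \frac{1}{28}\right) = - 3 \left(\frac{1}{28} + M\right) = - \frac{3}{28} - 3 M$)
$V{\left(K \right)} = 10 K$ ($V{\left(K \right)} = K \left(\left(-2\right) \left(-5\right)\right) = K 10 = 10 K$)
$\left(V{\left(130 \right)} + Q{\left(147,183 \right)}\right) + w{\left(102 \right)} = \left(10 \cdot 130 + 147\right) - \frac{8571}{28} = \left(1300 + 147\right) - \frac{8571}{28} = 1447 - \frac{8571}{28} = \frac{31945}{28}$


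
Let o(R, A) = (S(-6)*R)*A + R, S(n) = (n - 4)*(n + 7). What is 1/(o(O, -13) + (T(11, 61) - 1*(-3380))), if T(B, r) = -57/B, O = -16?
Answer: 11/14067 ≈ 0.00078197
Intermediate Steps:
S(n) = (-4 + n)*(7 + n)
o(R, A) = R - 10*A*R (o(R, A) = ((-28 + (-6)**2 + 3*(-6))*R)*A + R = ((-28 + 36 - 18)*R)*A + R = (-10*R)*A + R = -10*A*R + R = R - 10*A*R)
1/(o(O, -13) + (T(11, 61) - 1*(-3380))) = 1/(-16*(1 - 10*(-13)) + (-57/11 - 1*(-3380))) = 1/(-16*(1 + 130) + (-57*1/11 + 3380)) = 1/(-16*131 + (-57/11 + 3380)) = 1/(-2096 + 37123/11) = 1/(14067/11) = 11/14067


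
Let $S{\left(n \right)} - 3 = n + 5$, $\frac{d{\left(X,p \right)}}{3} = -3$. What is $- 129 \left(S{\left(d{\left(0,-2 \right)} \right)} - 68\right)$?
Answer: $8901$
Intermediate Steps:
$d{\left(X,p \right)} = -9$ ($d{\left(X,p \right)} = 3 \left(-3\right) = -9$)
$S{\left(n \right)} = 8 + n$ ($S{\left(n \right)} = 3 + \left(n + 5\right) = 3 + \left(5 + n\right) = 8 + n$)
$- 129 \left(S{\left(d{\left(0,-2 \right)} \right)} - 68\right) = - 129 \left(\left(8 - 9\right) - 68\right) = - 129 \left(-1 - 68\right) = \left(-129\right) \left(-69\right) = 8901$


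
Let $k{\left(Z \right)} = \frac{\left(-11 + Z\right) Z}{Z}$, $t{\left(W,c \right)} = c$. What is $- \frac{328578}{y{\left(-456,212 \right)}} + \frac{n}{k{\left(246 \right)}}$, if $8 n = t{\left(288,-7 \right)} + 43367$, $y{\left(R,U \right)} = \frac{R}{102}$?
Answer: $\frac{131308103}{1786} \approx 73521.0$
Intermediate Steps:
$y{\left(R,U \right)} = \frac{R}{102}$ ($y{\left(R,U \right)} = R \frac{1}{102} = \frac{R}{102}$)
$n = 5420$ ($n = \frac{-7 + 43367}{8} = \frac{1}{8} \cdot 43360 = 5420$)
$k{\left(Z \right)} = -11 + Z$ ($k{\left(Z \right)} = \frac{Z \left(-11 + Z\right)}{Z} = -11 + Z$)
$- \frac{328578}{y{\left(-456,212 \right)}} + \frac{n}{k{\left(246 \right)}} = - \frac{328578}{\frac{1}{102} \left(-456\right)} + \frac{5420}{-11 + 246} = - \frac{328578}{- \frac{76}{17}} + \frac{5420}{235} = \left(-328578\right) \left(- \frac{17}{76}\right) + 5420 \cdot \frac{1}{235} = \frac{2792913}{38} + \frac{1084}{47} = \frac{131308103}{1786}$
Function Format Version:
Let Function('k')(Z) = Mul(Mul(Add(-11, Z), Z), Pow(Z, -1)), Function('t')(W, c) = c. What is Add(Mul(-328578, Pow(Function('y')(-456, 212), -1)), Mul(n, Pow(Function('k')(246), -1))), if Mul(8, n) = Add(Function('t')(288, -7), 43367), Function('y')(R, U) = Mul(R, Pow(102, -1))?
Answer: Rational(131308103, 1786) ≈ 73521.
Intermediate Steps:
Function('y')(R, U) = Mul(Rational(1, 102), R) (Function('y')(R, U) = Mul(R, Rational(1, 102)) = Mul(Rational(1, 102), R))
n = 5420 (n = Mul(Rational(1, 8), Add(-7, 43367)) = Mul(Rational(1, 8), 43360) = 5420)
Function('k')(Z) = Add(-11, Z) (Function('k')(Z) = Mul(Mul(Z, Add(-11, Z)), Pow(Z, -1)) = Add(-11, Z))
Add(Mul(-328578, Pow(Function('y')(-456, 212), -1)), Mul(n, Pow(Function('k')(246), -1))) = Add(Mul(-328578, Pow(Mul(Rational(1, 102), -456), -1)), Mul(5420, Pow(Add(-11, 246), -1))) = Add(Mul(-328578, Pow(Rational(-76, 17), -1)), Mul(5420, Pow(235, -1))) = Add(Mul(-328578, Rational(-17, 76)), Mul(5420, Rational(1, 235))) = Add(Rational(2792913, 38), Rational(1084, 47)) = Rational(131308103, 1786)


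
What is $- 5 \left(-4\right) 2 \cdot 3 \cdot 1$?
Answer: $120$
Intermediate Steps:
$- 5 \left(-4\right) 2 \cdot 3 \cdot 1 = - \left(-20\right) 2 \cdot 3 \cdot 1 = - \left(-40\right) 3 \cdot 1 = \left(-1\right) \left(-120\right) 1 = 120 \cdot 1 = 120$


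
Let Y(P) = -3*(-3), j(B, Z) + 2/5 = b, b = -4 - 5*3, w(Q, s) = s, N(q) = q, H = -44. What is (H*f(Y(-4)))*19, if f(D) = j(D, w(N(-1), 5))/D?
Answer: 81092/45 ≈ 1802.0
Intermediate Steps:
b = -19 (b = -4 - 15 = -19)
j(B, Z) = -97/5 (j(B, Z) = -2/5 - 19 = -97/5)
Y(P) = 9
f(D) = -97/(5*D)
(H*f(Y(-4)))*19 = -(-4268)/(5*9)*19 = -44*(-97/45)*19 = (4268/45)*19 = 81092/45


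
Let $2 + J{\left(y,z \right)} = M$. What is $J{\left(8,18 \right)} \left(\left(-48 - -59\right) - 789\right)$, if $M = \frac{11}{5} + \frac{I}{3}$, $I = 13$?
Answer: $- \frac{52904}{15} \approx -3526.9$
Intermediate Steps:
$M = \frac{98}{15}$ ($M = \frac{11}{5} + \frac{13}{3} = \frac{98}{15} \approx 6.5333$)
$J{\left(y,z \right)} = \frac{68}{15}$ ($J{\left(y,z \right)} = -2 + \frac{98}{15} = \frac{68}{15}$)
$J{\left(8,18 \right)} \left(\left(-48 - -59\right) - 789\right) = \frac{68 \left(\left(-48 - -59\right) - 789\right)}{15} = \frac{68 \left(\left(-48 + 59\right) - 789\right)}{15} = \frac{68 \left(11 - 789\right)}{15} = \frac{68}{15} \left(-778\right) = - \frac{52904}{15}$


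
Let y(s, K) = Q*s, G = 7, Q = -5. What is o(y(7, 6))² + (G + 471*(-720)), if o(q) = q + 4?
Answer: -338152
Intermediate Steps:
y(s, K) = -5*s
o(q) = 4 + q
o(y(7, 6))² + (G + 471*(-720)) = (4 - 5*7)² + (7 + 471*(-720)) = (4 - 35)² + (7 - 339120) = (-31)² - 339113 = 961 - 339113 = -338152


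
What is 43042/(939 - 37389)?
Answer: -21521/18225 ≈ -1.1809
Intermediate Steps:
43042/(939 - 37389) = 43042/(-36450) = 43042*(-1/36450) = -21521/18225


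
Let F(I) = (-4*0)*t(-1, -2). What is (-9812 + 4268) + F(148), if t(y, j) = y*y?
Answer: -5544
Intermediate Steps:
t(y, j) = y**2
F(I) = 0 (F(I) = -4*0*(-1)**2 = 0*1 = 0)
(-9812 + 4268) + F(148) = (-9812 + 4268) + 0 = -5544 + 0 = -5544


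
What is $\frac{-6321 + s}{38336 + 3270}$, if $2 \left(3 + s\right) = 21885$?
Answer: $\frac{9237}{83212} \approx 0.11101$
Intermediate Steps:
$s = \frac{21879}{2}$ ($s = -3 + \frac{1}{2} \cdot 21885 = -3 + \frac{21885}{2} = \frac{21879}{2} \approx 10940.0$)
$\frac{-6321 + s}{38336 + 3270} = \frac{-6321 + \frac{21879}{2}}{38336 + 3270} = \frac{9237}{2 \cdot 41606} = \frac{9237}{2} \cdot \frac{1}{41606} = \frac{9237}{83212}$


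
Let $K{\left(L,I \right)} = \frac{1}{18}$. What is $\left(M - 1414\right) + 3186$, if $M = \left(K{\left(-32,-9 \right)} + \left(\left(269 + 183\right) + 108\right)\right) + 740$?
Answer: $\frac{55297}{18} \approx 3072.1$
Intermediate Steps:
$K{\left(L,I \right)} = \frac{1}{18}$
$M = \frac{23401}{18}$ ($M = \left(\frac{1}{18} + \left(\left(269 + 183\right) + 108\right)\right) + 740 = \left(\frac{1}{18} + \left(452 + 108\right)\right) + 740 = \left(\frac{1}{18} + 560\right) + 740 = \frac{10081}{18} + 740 = \frac{23401}{18} \approx 1300.1$)
$\left(M - 1414\right) + 3186 = \left(\frac{23401}{18} - 1414\right) + 3186 = - \frac{2051}{18} + 3186 = \frac{55297}{18}$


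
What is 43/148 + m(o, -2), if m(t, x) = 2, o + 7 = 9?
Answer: 339/148 ≈ 2.2905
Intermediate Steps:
o = 2 (o = -7 + 9 = 2)
43/148 + m(o, -2) = 43/148 + 2 = 339/148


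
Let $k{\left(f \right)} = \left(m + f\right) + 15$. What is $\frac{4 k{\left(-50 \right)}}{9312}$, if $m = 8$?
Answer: $- \frac{9}{776} \approx -0.011598$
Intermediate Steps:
$k{\left(f \right)} = 23 + f$ ($k{\left(f \right)} = \left(8 + f\right) + 15 = 23 + f$)
$\frac{4 k{\left(-50 \right)}}{9312} = \frac{4 \left(23 - 50\right)}{9312} = 4 \left(-27\right) \frac{1}{9312} = \left(-108\right) \frac{1}{9312} = - \frac{9}{776}$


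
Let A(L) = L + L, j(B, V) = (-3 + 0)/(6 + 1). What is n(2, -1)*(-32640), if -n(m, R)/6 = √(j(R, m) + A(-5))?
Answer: 195840*I*√511/7 ≈ 6.3243e+5*I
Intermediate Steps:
j(B, V) = -3/7
A(L) = 2*L
n(m, R) = -6*I*√511/7 (n(m, R) = -6*√(-3/7 + 2*(-5)) = -6*√(-3/7 - 10) = -6*I*√511/7)
n(2, -1)*(-32640) = -6*I*√511/7*(-32640) = 195840*I*√511/7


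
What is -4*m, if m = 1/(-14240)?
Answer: 1/3560 ≈ 0.00028090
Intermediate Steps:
m = -1/14240 ≈ -7.0225e-5
-4*m = -4*(-1/14240) = 1/3560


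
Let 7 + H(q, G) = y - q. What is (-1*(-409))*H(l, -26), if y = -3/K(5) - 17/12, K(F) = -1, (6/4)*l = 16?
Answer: -78937/12 ≈ -6578.1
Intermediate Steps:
l = 32/3 (l = (2/3)*16 = 32/3 ≈ 10.667)
y = 19/12 (y = -3/(-1) - 17/12 = -3*(-1) - 17*1/12 = 3 - 17/12 = 19/12 ≈ 1.5833)
H(q, G) = -65/12 - q (H(q, G) = -7 + (19/12 - q) = -65/12 - q)
(-1*(-409))*H(l, -26) = (-1*(-409))*(-65/12 - 1*32/3) = 409*(-65/12 - 32/3) = 409*(-193/12) = -78937/12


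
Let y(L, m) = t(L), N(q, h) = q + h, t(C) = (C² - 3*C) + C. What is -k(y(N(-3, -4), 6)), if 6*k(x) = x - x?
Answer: 0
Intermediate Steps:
t(C) = C² - 2*C
N(q, h) = h + q
y(L, m) = L*(-2 + L)
k(x) = 0 (k(x) = (x - x)/6 = (⅙)*0 = 0)
-k(y(N(-3, -4), 6)) = -1*0 = 0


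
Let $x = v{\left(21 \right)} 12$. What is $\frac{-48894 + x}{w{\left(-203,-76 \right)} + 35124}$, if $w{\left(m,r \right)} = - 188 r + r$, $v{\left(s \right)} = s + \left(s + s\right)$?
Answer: $- \frac{24069}{24668} \approx -0.97572$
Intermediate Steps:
$v{\left(s \right)} = 3 s$ ($v{\left(s \right)} = s + 2 s = 3 s$)
$w{\left(m,r \right)} = - 187 r$
$x = 756$ ($x = 3 \cdot 21 \cdot 12 = 63 \cdot 12 = 756$)
$\frac{-48894 + x}{w{\left(-203,-76 \right)} + 35124} = \frac{-48894 + 756}{\left(-187\right) \left(-76\right) + 35124} = - \frac{48138}{14212 + 35124} = - \frac{48138}{49336} = \left(-48138\right) \frac{1}{49336} = - \frac{24069}{24668}$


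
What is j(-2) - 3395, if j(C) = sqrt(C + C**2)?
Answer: -3395 + sqrt(2) ≈ -3393.6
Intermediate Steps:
j(-2) - 3395 = sqrt(-2*(1 - 2)) - 3395 = sqrt(-2*(-1)) - 3395 = sqrt(2) - 3395 = -3395 + sqrt(2)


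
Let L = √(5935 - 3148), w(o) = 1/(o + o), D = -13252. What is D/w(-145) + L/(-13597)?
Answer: 3843080 - √2787/13597 ≈ 3.8431e+6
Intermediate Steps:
w(o) = 1/(2*o)
L = √2787 ≈ 52.792
D/w(-145) + L/(-13597) = -13252/((½)/(-145)) + √2787/(-13597) = -13252/((½)*(-1/145)) + √2787*(-1/13597) = -13252/(-1/290) - √2787/13597 = -13252*(-290) - √2787/13597 = 3843080 - √2787/13597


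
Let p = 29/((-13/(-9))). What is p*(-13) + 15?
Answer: -246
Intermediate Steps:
p = 261/13 (p = 29/((-13*(-1/9))) = 29/(13/9) = 29*(9/13) = 261/13 ≈ 20.077)
p*(-13) + 15 = (261/13)*(-13) + 15 = -261 + 15 = -246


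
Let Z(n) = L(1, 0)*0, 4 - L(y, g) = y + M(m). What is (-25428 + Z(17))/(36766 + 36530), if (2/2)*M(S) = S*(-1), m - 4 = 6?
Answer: -2119/6108 ≈ -0.34692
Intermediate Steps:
m = 10 (m = 4 + 6 = 10)
M(S) = -S (M(S) = S*(-1) = -S)
L(y, g) = 14 - y (L(y, g) = 4 - (y - 1*10) = 4 - (y - 10) = 4 - (-10 + y) = 4 + (10 - y) = 14 - y)
Z(n) = 0 (Z(n) = (14 - 1*1)*0 = (14 - 1)*0 = 13*0 = 0)
(-25428 + Z(17))/(36766 + 36530) = (-25428 + 0)/(36766 + 36530) = -25428/73296 = -25428*1/73296 = -2119/6108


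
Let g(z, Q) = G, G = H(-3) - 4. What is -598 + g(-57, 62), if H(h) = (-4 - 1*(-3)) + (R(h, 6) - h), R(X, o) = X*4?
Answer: -612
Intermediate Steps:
R(X, o) = 4*X
H(h) = -1 + 3*h (H(h) = (-4 - 1*(-3)) + (4*h - h) = (-4 + 3) + 3*h = -1 + 3*h)
G = -14 (G = (-1 + 3*(-3)) - 4 = (-1 - 9) - 4 = -10 - 4 = -14)
g(z, Q) = -14
-598 + g(-57, 62) = -598 - 14 = -612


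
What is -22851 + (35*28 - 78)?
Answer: -21949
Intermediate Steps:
-22851 + (35*28 - 78) = -22851 + (980 - 78) = -22851 + 902 = -21949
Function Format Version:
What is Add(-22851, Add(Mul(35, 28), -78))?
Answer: -21949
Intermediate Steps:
Add(-22851, Add(Mul(35, 28), -78)) = Add(-22851, Add(980, -78)) = Add(-22851, 902) = -21949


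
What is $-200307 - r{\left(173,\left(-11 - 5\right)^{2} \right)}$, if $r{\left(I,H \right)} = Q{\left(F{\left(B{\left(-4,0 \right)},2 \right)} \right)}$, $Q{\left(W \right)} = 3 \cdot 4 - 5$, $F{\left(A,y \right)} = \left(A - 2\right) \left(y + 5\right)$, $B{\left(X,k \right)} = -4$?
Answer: $-200314$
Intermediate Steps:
$F{\left(A,y \right)} = \left(-2 + A\right) \left(5 + y\right)$
$Q{\left(W \right)} = 7$ ($Q{\left(W \right)} = 12 - 5 = 7$)
$r{\left(I,H \right)} = 7$
$-200307 - r{\left(173,\left(-11 - 5\right)^{2} \right)} = -200307 - 7 = -200314$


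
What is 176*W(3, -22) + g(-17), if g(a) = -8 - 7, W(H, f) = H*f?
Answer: -11631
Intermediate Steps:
g(a) = -15
176*W(3, -22) + g(-17) = 176*(3*(-22)) - 15 = 176*(-66) - 15 = -11616 - 15 = -11631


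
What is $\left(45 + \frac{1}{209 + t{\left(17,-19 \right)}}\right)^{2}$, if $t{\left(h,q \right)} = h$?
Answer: $\frac{103449241}{51076} \approx 2025.4$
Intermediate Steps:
$\left(45 + \frac{1}{209 + t{\left(17,-19 \right)}}\right)^{2} = \left(45 + \frac{1}{209 + 17}\right)^{2} = \left(45 + \frac{1}{226}\right)^{2} = \left(\frac{10171}{226}\right)^{2} = \frac{103449241}{51076}$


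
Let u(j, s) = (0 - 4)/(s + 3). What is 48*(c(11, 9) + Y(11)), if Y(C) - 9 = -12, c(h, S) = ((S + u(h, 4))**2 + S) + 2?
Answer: 185904/49 ≈ 3794.0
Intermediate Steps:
u(j, s) = -4/(3 + s)
c(h, S) = 2 + S + (-4/7 + S)**2 (c(h, S) = ((S - 4/(3 + 4))**2 + S) + 2 = ((S - 4/7)**2 + S) + 2 = ((-4/7 + S)**2 + S) + 2 = (S + (-4/7 + S)**2) + 2 = 2 + S + (-4/7 + S)**2)
Y(C) = -3 (Y(C) = 9 - 12 = -3)
48*(c(11, 9) + Y(11)) = 48*((114/49 + 9**2 - 1/7*9) - 3) = 48*((114/49 + 81 - 9/7) - 3) = 48*(4020/49 - 3) = 48*(3873/49) = 185904/49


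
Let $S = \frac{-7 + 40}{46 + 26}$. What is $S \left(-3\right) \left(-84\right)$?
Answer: $\frac{231}{2} \approx 115.5$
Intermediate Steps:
$S = \frac{11}{24}$ ($S = \frac{33}{72} = 33 \cdot \frac{1}{72} = \frac{11}{24} \approx 0.45833$)
$S \left(-3\right) \left(-84\right) = \frac{11}{24} \left(-3\right) \left(-84\right) = \left(- \frac{11}{8}\right) \left(-84\right) = \frac{231}{2}$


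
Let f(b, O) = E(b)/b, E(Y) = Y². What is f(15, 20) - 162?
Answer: -147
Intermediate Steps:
f(b, O) = b (f(b, O) = b²/b = b)
f(15, 20) - 162 = 15 - 162 = -147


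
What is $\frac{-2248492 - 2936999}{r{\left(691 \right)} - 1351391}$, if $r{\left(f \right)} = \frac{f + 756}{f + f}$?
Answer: $\frac{2388782854}{622540305} \approx 3.8372$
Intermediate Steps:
$r{\left(f \right)} = \frac{756 + f}{2 f}$
$\frac{-2248492 - 2936999}{r{\left(691 \right)} - 1351391} = \frac{-2248492 - 2936999}{\frac{756 + 691}{2 \cdot 691} - 1351391} = \frac{-2248492 - 2936999}{\frac{1}{2} \cdot \frac{1}{691} \cdot 1447 - 1351391} = - \frac{5185491}{\frac{1447}{1382} - 1351391} = - \frac{5185491}{- \frac{1867620915}{1382}} = \left(-5185491\right) \left(- \frac{1382}{1867620915}\right) = \frac{2388782854}{622540305}$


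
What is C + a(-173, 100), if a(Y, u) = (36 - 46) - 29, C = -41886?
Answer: -41925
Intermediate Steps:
a(Y, u) = -39 (a(Y, u) = -10 - 29 = -39)
C + a(-173, 100) = -41886 - 39 = -41925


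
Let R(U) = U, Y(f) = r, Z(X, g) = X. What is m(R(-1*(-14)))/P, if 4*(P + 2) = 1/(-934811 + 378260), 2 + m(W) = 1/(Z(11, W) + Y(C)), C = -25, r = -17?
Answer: 371034/342493 ≈ 1.0833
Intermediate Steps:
Y(f) = -17
m(W) = -13/6 (m(W) = -2 + 1/(11 - 17) = -2 + 1/(-6) = -2 - ⅙ = -13/6)
P = -4452409/2226204 (P = -2 + 1/(4*(-934811 + 378260)) = -2 + (¼)/(-556551) = -2 + (¼)*(-1/556551) = -2 - 1/2226204 = -4452409/2226204 ≈ -2.0000)
m(R(-1*(-14)))/P = -13/(6*(-4452409/2226204)) = -13/6*(-2226204/4452409) = 371034/342493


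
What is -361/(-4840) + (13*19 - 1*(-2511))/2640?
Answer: 4063/3630 ≈ 1.1193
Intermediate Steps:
-361/(-4840) + (13*19 - 1*(-2511))/2640 = -361*(-1/4840) + (247 + 2511)*(1/2640) = 361/4840 + 2758*(1/2640) = 361/4840 + 1379/1320 = 4063/3630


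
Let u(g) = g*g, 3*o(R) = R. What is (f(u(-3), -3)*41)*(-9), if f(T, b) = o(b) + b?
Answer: 1476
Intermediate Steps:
o(R) = R/3
u(g) = g²
f(T, b) = 4*b/3 (f(T, b) = b/3 + b = 4*b/3)
(f(u(-3), -3)*41)*(-9) = (((4/3)*(-3))*41)*(-9) = -4*41*(-9) = -164*(-9) = 1476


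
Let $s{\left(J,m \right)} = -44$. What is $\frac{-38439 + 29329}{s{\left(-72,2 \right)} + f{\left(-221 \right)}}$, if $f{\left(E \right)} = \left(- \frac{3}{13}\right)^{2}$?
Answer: $\frac{1539590}{7427} \approx 207.3$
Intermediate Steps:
$f{\left(E \right)} = \frac{9}{169}$ ($f{\left(E \right)} = \left(\left(-3\right) \frac{1}{13}\right)^{2} = \left(- \frac{3}{13}\right)^{2} = \frac{9}{169}$)
$\frac{-38439 + 29329}{s{\left(-72,2 \right)} + f{\left(-221 \right)}} = \frac{-38439 + 29329}{-44 + \frac{9}{169}} = - \frac{9110}{- \frac{7427}{169}} = \left(-9110\right) \left(- \frac{169}{7427}\right) = \frac{1539590}{7427}$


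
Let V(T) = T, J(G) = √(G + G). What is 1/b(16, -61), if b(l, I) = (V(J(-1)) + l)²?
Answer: (16 + I*√2)⁻² ≈ 0.0038159 - 0.00067987*I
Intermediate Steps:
J(G) = √2*√G (J(G) = √(2*G) = √2*√G)
b(l, I) = (l + I*√2)² (b(l, I) = (√2*√(-1) + l)² = (√2*I + l)² = (I*√2 + l)² = (l + I*√2)²)
1/b(16, -61) = 1/((16 + I*√2)²) = (16 + I*√2)⁻²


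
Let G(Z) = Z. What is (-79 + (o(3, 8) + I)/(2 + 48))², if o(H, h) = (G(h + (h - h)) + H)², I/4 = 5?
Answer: 14508481/2500 ≈ 5803.4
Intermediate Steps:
I = 20 (I = 4*5 = 20)
o(H, h) = (H + h)² (o(H, h) = ((h + (h - h)) + H)² = ((h + 0) + H)² = (h + H)² = (H + h)²)
(-79 + (o(3, 8) + I)/(2 + 48))² = (-79 + ((3 + 8)² + 20)/(2 + 48))² = (-79 + (11² + 20)/50)² = (-79 + (121 + 20)*(1/50))² = (-79 + 141*(1/50))² = (-79 + 141/50)² = (-3809/50)² = 14508481/2500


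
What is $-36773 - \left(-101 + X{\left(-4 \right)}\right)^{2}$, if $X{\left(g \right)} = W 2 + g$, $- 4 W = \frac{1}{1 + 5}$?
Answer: $- \frac{6885433}{144} \approx -47816.0$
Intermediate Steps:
$W = - \frac{1}{24}$ ($W = - \frac{1}{4 \left(1 + 5\right)} = - \frac{1}{4 \cdot 6} = \left(- \frac{1}{4}\right) \frac{1}{6} = - \frac{1}{24} \approx -0.041667$)
$X{\left(g \right)} = - \frac{1}{12} + g$ ($X{\left(g \right)} = \left(- \frac{1}{24}\right) 2 + g = - \frac{1}{12} + g$)
$-36773 - \left(-101 + X{\left(-4 \right)}\right)^{2} = -36773 - \left(-101 - \frac{49}{12}\right)^{2} = -36773 - \left(- \frac{1261}{12}\right)^{2} = -36773 - \frac{1590121}{144} = - \frac{6885433}{144}$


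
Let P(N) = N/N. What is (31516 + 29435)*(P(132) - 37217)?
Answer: -2268352416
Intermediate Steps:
P(N) = 1
(31516 + 29435)*(P(132) - 37217) = (31516 + 29435)*(1 - 37217) = 60951*(-37216) = -2268352416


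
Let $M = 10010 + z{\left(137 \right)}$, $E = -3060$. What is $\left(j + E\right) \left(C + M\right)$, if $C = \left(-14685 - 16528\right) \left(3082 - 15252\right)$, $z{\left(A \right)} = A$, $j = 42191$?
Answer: $14864785201767$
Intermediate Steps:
$C = 379862210$ ($C = \left(-31213\right) \left(-12170\right) = 379862210$)
$M = 10147$ ($M = 10010 + 137 = 10147$)
$\left(j + E\right) \left(C + M\right) = \left(42191 - 3060\right) \left(379862210 + 10147\right) = 39131 \cdot 379872357 = 14864785201767$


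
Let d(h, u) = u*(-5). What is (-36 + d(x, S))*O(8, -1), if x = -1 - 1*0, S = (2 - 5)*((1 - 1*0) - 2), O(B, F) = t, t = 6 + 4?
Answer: -510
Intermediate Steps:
t = 10
O(B, F) = 10
S = 3 (S = -3*((1 + 0) - 2) = -3*(1 - 2) = -3*(-1) = 3)
x = -1 (x = -1 + 0 = -1)
d(h, u) = -5*u
(-36 + d(x, S))*O(8, -1) = (-36 - 5*3)*10 = (-36 - 15)*10 = -51*10 = -510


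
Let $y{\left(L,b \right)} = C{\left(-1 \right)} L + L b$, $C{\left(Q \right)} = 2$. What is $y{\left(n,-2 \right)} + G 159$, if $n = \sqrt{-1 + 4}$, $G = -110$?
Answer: $-17490$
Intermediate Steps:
$n = \sqrt{3} \approx 1.732$
$y{\left(L,b \right)} = 2 L + L b$
$y{\left(n,-2 \right)} + G 159 = \sqrt{3} \left(2 - 2\right) - 17490 = \sqrt{3} \cdot 0 - 17490 = 0 - 17490 = -17490$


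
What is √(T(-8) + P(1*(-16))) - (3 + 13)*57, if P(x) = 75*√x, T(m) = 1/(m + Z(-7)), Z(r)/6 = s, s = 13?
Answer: -912 + √(70 + 1470000*I)/70 ≈ -899.75 + 12.247*I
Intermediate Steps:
Z(r) = 78 (Z(r) = 6*13 = 78)
T(m) = 1/(78 + m) (T(m) = 1/(m + 78) = 1/(78 + m))
√(T(-8) + P(1*(-16))) - (3 + 13)*57 = √(1/(78 - 8) + 75*√(1*(-16))) - (3 + 13)*57 = √(1/70 + 75*√(-16)) - 16*57 = √(1/70 + 75*(4*I)) - 1*912 = √(1/70 + 300*I) - 912 = -912 + √(1/70 + 300*I)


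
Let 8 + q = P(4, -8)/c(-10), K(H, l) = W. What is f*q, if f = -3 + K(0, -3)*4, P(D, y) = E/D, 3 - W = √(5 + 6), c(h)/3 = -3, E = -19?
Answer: -269/4 + 269*√11/9 ≈ 31.880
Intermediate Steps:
c(h) = -9 (c(h) = 3*(-3) = -9)
W = 3 - √11 (W = 3 - √(5 + 6) = 3 - √11 ≈ -0.31662)
P(D, y) = -19/D
K(H, l) = 3 - √11
f = 9 - 4*√11 (f = -3 + (3 - √11)*4 = -3 + (12 - 4*√11) = 9 - 4*√11 ≈ -4.2665)
q = -269/36 (q = -8 - 19/4/(-9) = -8 - 19*¼*(-⅑) = -8 - 19/4*(-⅑) = -8 + 19/36 = -269/36 ≈ -7.4722)
f*q = (9 - 4*√11)*(-269/36) = -269/4 + 269*√11/9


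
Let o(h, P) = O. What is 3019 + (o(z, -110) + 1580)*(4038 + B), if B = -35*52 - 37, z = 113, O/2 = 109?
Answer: 3924457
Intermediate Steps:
O = 218 (O = 2*109 = 218)
o(h, P) = 218
B = -1857 (B = -1820 - 37 = -1857)
3019 + (o(z, -110) + 1580)*(4038 + B) = 3019 + (218 + 1580)*(4038 - 1857) = 3019 + 1798*2181 = 3019 + 3921438 = 3924457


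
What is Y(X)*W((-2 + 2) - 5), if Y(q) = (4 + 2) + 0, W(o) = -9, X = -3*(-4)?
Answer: -54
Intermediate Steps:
X = 12
Y(q) = 6 (Y(q) = 6 + 0 = 6)
Y(X)*W((-2 + 2) - 5) = 6*(-9) = -54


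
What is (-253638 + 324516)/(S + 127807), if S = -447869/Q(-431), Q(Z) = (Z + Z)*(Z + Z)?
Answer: 52665472632/94965776639 ≈ 0.55457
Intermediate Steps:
Q(Z) = 4*Z² (Q(Z) = (2*Z)*(2*Z) = 4*Z²)
S = -447869/743044 (S = -447869/(4*(-431)²) = -447869/(4*185761) = -447869/743044 ≈ -0.60275)
(-253638 + 324516)/(S + 127807) = (-253638 + 324516)/(-447869/743044 + 127807) = 70878/(94965776639/743044) = 70878*(743044/94965776639) = 52665472632/94965776639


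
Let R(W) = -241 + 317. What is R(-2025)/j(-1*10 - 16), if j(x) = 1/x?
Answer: -1976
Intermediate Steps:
R(W) = 76
R(-2025)/j(-1*10 - 16) = 76/(1/(-1*10 - 16)) = 76/(1/(-10 - 16)) = 76/(1/(-26)) = 76/(-1/26) = 76*(-26) = -1976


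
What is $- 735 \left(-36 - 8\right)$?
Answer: $32340$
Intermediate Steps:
$- 735 \left(-36 - 8\right) = \left(-735\right) \left(-44\right) = 32340$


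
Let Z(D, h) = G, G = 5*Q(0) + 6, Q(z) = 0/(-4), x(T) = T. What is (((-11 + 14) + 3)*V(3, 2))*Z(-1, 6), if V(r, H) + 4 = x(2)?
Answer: -72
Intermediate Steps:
V(r, H) = -2 (V(r, H) = -4 + 2 = -2)
Q(z) = 0 (Q(z) = 0*(-¼) = 0)
G = 6 (G = 5*0 + 6 = 0 + 6 = 6)
Z(D, h) = 6
(((-11 + 14) + 3)*V(3, 2))*Z(-1, 6) = (((-11 + 14) + 3)*(-2))*6 = ((3 + 3)*(-2))*6 = (6*(-2))*6 = -12*6 = -72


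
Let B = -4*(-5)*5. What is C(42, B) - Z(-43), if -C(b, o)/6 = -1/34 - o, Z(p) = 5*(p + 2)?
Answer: 13688/17 ≈ 805.18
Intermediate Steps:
B = 100 (B = 20*5 = 100)
Z(p) = 10 + 5*p (Z(p) = 5*(2 + p) = 10 + 5*p)
C(b, o) = 3/17 + 6*o (C(b, o) = -6*(-1/34 - o) = 3/17 + 6*o)
C(42, B) - Z(-43) = (3/17 + 6*100) - (10 + 5*(-43)) = (3/17 + 600) - (10 - 215) = 10203/17 - 1*(-205) = 10203/17 + 205 = 13688/17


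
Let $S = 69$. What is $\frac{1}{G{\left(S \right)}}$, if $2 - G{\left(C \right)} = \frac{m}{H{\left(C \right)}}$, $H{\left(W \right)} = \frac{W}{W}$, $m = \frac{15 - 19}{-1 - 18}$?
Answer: $\frac{19}{34} \approx 0.55882$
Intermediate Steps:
$m = \frac{4}{19}$ ($m = - \frac{4}{-19} = \left(-4\right) \left(- \frac{1}{19}\right) = \frac{4}{19} \approx 0.21053$)
$H{\left(W \right)} = 1$
$G{\left(C \right)} = \frac{34}{19}$ ($G{\left(C \right)} = 2 - \frac{4}{19 \cdot 1} = 2 - \frac{4}{19} \cdot 1 = 2 - \frac{4}{19} = \frac{34}{19}$)
$\frac{1}{G{\left(S \right)}} = \frac{1}{\frac{34}{19}} = \frac{19}{34}$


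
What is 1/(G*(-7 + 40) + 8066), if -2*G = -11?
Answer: 2/16495 ≈ 0.00012125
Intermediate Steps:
G = 11/2 (G = -1/2*(-11) = 11/2 ≈ 5.5000)
1/(G*(-7 + 40) + 8066) = 1/(11*(-7 + 40)/2 + 8066) = 1/((11/2)*33 + 8066) = 1/(363/2 + 8066) = 1/(16495/2) = 2/16495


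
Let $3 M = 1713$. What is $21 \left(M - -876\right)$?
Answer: $30387$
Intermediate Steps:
$M = 571$ ($M = \frac{1}{3} \cdot 1713 = 571$)
$21 \left(M - -876\right) = 21 \left(571 - -876\right) = 21 \left(571 + 876\right) = 21 \cdot 1447 = 30387$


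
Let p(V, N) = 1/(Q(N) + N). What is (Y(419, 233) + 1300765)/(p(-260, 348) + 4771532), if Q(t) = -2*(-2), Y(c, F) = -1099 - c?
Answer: 457334944/1679579265 ≈ 0.27229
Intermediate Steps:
Q(t) = 4
p(V, N) = 1/(4 + N)
(Y(419, 233) + 1300765)/(p(-260, 348) + 4771532) = ((-1099 - 1*419) + 1300765)/(1/(4 + 348) + 4771532) = ((-1099 - 419) + 1300765)/(1/352 + 4771532) = (-1518 + 1300765)/(1/352 + 4771532) = 1299247/(1679579265/352) = 1299247*(352/1679579265) = 457334944/1679579265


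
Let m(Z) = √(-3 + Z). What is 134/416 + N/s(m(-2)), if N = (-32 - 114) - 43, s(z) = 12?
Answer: -3209/208 ≈ -15.428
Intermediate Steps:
N = -189 (N = -146 - 43 = -189)
134/416 + N/s(m(-2)) = 134/416 - 189/12 = 134*(1/416) - 189*1/12 = 67/208 - 63/4 = -3209/208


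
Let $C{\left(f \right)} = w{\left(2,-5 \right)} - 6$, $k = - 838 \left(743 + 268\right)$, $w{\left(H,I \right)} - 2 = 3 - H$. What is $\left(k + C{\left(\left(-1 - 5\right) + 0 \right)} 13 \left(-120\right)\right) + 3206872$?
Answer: $2364334$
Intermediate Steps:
$w{\left(H,I \right)} = 5 - H$ ($w{\left(H,I \right)} = 2 - \left(-3 + H\right) = 5 - H$)
$k = -847218$ ($k = \left(-838\right) 1011 = -847218$)
$C{\left(f \right)} = -3$ ($C{\left(f \right)} = \left(5 - 2\right) - 6 = 3 - 6 = -3$)
$\left(k + C{\left(\left(-1 - 5\right) + 0 \right)} 13 \left(-120\right)\right) + 3206872 = \left(-847218 + \left(-3\right) 13 \left(-120\right)\right) + 3206872 = \left(-847218 - -4680\right) + 3206872 = \left(-847218 + 4680\right) + 3206872 = -842538 + 3206872 = 2364334$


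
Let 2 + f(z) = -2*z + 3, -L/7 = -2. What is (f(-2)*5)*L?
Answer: 350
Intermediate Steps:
L = 14 (L = -7*(-2) = 14)
f(z) = 1 - 2*z (f(z) = -2 + (-2*z + 3) = -2 + (3 - 2*z) = 1 - 2*z)
(f(-2)*5)*L = ((1 - 2*(-2))*5)*14 = ((1 + 4)*5)*14 = (5*5)*14 = 25*14 = 350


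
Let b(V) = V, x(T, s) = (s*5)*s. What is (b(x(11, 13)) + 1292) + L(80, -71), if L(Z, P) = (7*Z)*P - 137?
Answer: -37760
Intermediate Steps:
L(Z, P) = -137 + 7*P*Z (L(Z, P) = 7*P*Z - 137 = -137 + 7*P*Z)
x(T, s) = 5*s² (x(T, s) = (5*s)*s = 5*s²)
(b(x(11, 13)) + 1292) + L(80, -71) = (5*13² + 1292) + (-137 + 7*(-71)*80) = (5*169 + 1292) + (-137 - 39760) = (845 + 1292) - 39897 = 2137 - 39897 = -37760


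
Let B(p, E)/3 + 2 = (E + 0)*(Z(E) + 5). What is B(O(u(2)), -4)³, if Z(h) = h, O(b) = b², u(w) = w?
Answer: -5832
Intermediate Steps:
B(p, E) = -6 + 3*E*(5 + E) (B(p, E) = -6 + 3*((E + 0)*(E + 5)) = -6 + 3*(E*(5 + E)) = -6 + 3*E*(5 + E))
B(O(u(2)), -4)³ = (-6 + 3*(-4)² + 15*(-4))³ = (-6 + 3*16 - 60)³ = (-6 + 48 - 60)³ = (-18)³ = -5832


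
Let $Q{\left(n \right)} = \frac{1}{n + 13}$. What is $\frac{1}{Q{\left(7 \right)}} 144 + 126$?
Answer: $3006$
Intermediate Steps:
$Q{\left(n \right)} = \frac{1}{13 + n}$
$\frac{1}{Q{\left(7 \right)}} 144 + 126 = \frac{1}{\frac{1}{13 + 7}} \cdot 144 + 126 = \frac{1}{\frac{1}{20}} \cdot 144 + 126 = 20 \cdot 144 + 126 = 2880 + 126 = 3006$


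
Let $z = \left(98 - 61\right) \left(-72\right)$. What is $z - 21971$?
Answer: $-24635$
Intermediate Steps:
$z = -2664$ ($z = 37 \left(-72\right) = -2664$)
$z - 21971 = -2664 - 21971 = -24635$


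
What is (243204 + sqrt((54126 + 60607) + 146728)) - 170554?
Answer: 72650 + sqrt(261461) ≈ 73161.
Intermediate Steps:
(243204 + sqrt((54126 + 60607) + 146728)) - 170554 = (243204 + sqrt(114733 + 146728)) - 170554 = (243204 + sqrt(261461)) - 170554 = 72650 + sqrt(261461)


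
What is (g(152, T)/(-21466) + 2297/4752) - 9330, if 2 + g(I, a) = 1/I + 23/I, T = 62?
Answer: -9040871596841/969061104 ≈ -9329.5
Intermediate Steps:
g(I, a) = -2 + 24/I (g(I, a) = -2 + (1/I + 23/I) = -2 + 24/I)
(g(152, T)/(-21466) + 2297/4752) - 9330 = ((-2 + 24/152)/(-21466) + 2297/4752) - 9330 = ((-2 + 24*(1/152))*(-1/21466) + 2297*(1/4752)) - 9330 = ((-2 + 3/19)*(-1/21466) + 2297/4752) - 9330 = (-35/19*(-1/21466) + 2297/4752) - 9330 = (35/407854 + 2297/4752) - 9330 = 468503479/969061104 - 9330 = -9040871596841/969061104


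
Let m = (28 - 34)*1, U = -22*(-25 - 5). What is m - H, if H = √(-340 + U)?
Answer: -6 - 8*√5 ≈ -23.889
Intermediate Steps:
U = 660 (U = -22*(-30) = 660)
H = 8*√5 (H = √(-340 + 660) = √320 = 8*√5 ≈ 17.889)
m = -6 (m = -6*1 = -6)
m - H = -6 - 8*√5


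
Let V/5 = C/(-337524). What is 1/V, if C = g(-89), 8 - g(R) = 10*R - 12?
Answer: -168762/2275 ≈ -74.181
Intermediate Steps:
g(R) = 20 - 10*R (g(R) = 8 - (10*R - 12) = 8 - (-12 + 10*R) = 8 + (12 - 10*R) = 20 - 10*R)
C = 910 (C = 20 - 10*(-89) = 20 + 890 = 910)
V = -2275/168762 (V = 5*(910/(-337524)) = 5*(910*(-1/337524)) = 5*(-455/168762) = -2275/168762 ≈ -0.013481)
1/V = 1/(-2275/168762) = -168762/2275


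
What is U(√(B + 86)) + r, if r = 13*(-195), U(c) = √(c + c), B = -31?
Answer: -2535 + √2*55^(¼) ≈ -2531.1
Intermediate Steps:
U(c) = √2*√c (U(c) = √(2*c) = √2*√c)
r = -2535
U(√(B + 86)) + r = √2*√(√(-31 + 86)) - 2535 = √2*√(√55) - 2535 = √2*55^(¼) - 2535 = -2535 + √2*55^(¼)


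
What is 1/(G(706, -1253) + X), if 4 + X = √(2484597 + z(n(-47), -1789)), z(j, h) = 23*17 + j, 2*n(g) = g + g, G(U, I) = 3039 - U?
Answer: 137/172900 - √2484941/2939300 ≈ 0.00025606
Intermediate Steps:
n(g) = g (n(g) = (g + g)/2 = (2*g)/2 = g)
z(j, h) = 391 + j
X = -4 + √2484941 (X = -4 + √(2484597 + (391 - 47)) = -4 + √(2484597 + 344) = -4 + √2484941 ≈ 1572.4)
1/(G(706, -1253) + X) = 1/((3039 - 1*706) + (-4 + √2484941)) = 1/((3039 - 706) + (-4 + √2484941)) = 1/(2333 + (-4 + √2484941)) = 1/(2329 + √2484941)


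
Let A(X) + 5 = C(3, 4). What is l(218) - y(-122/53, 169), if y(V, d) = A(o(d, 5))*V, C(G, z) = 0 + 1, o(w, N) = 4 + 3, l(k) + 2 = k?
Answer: 10960/53 ≈ 206.79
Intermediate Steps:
l(k) = -2 + k
o(w, N) = 7
C(G, z) = 1
A(X) = -4 (A(X) = -5 + 1 = -4)
y(V, d) = -4*V
l(218) - y(-122/53, 169) = (-2 + 218) - (-4)*(-122/53) = 216 - (-4)*(-122*1/53) = 216 - (-4)*(-122)/53 = 216 - 1*488/53 = 216 - 488/53 = 10960/53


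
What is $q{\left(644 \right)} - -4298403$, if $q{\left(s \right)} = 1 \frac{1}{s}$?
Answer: $\frac{2768171533}{644} \approx 4.2984 \cdot 10^{6}$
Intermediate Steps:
$q{\left(s \right)} = \frac{1}{s}$
$q{\left(644 \right)} - -4298403 = \frac{1}{644} - -4298403 = \frac{1}{644} + 4298403 = \frac{2768171533}{644}$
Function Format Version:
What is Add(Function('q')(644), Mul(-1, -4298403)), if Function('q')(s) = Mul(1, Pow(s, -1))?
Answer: Rational(2768171533, 644) ≈ 4.2984e+6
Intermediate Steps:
Function('q')(s) = Pow(s, -1)
Add(Function('q')(644), Mul(-1, -4298403)) = Add(Pow(644, -1), Mul(-1, -4298403)) = Add(Rational(1, 644), 4298403) = Rational(2768171533, 644)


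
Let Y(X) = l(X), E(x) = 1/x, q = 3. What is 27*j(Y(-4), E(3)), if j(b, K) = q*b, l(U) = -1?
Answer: -81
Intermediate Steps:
E(x) = 1/x
Y(X) = -1
j(b, K) = 3*b
27*j(Y(-4), E(3)) = 27*(3*(-1)) = 27*(-3) = -81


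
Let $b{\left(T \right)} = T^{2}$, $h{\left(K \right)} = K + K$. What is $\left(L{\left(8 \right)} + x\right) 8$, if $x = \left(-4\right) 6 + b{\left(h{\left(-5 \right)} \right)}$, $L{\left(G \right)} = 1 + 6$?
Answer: $664$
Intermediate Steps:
$L{\left(G \right)} = 7$
$h{\left(K \right)} = 2 K$
$x = 76$ ($x = \left(-4\right) 6 + \left(2 \left(-5\right)\right)^{2} = -24 + \left(-10\right)^{2} = -24 + 100 = 76$)
$\left(L{\left(8 \right)} + x\right) 8 = \left(7 + 76\right) 8 = 83 \cdot 8 = 664$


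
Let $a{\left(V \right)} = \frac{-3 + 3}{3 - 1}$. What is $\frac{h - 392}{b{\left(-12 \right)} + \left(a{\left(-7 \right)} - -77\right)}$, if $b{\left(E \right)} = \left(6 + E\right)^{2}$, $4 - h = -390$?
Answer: $\frac{2}{113} \approx 0.017699$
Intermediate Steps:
$h = 394$ ($h = 4 - -390 = 4 + 390 = 394$)
$a{\left(V \right)} = 0$ ($a{\left(V \right)} = \frac{0}{2} = 0 \cdot \frac{1}{2} = 0$)
$\frac{h - 392}{b{\left(-12 \right)} + \left(a{\left(-7 \right)} - -77\right)} = \frac{394 - 392}{\left(6 - 12\right)^{2} + \left(0 - -77\right)} = \frac{2}{\left(-6\right)^{2} + \left(0 + 77\right)} = \frac{2}{36 + 77} = \frac{2}{113}$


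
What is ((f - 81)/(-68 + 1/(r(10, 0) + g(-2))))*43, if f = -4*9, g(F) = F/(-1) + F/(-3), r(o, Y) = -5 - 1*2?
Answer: 65403/887 ≈ 73.735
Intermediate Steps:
r(o, Y) = -7 (r(o, Y) = -5 - 2 = -7)
g(F) = -4*F/3 (g(F) = F*(-1) + F*(-⅓) = -F - F/3 = -4*F/3)
f = -36
((f - 81)/(-68 + 1/(r(10, 0) + g(-2))))*43 = ((-36 - 81)/(-68 + 1/(-7 - 4/3*(-2))))*43 = -117/(-68 + 1/(-7 + 8/3))*43 = -117/(-68 + 1/(-13/3))*43 = -117/(-68 - 3/13)*43 = -117/(-887/13)*43 = -117*(-13/887)*43 = (1521/887)*43 = 65403/887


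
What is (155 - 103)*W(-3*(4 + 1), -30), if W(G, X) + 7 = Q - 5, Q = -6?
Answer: -936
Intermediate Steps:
W(G, X) = -18 (W(G, X) = -7 + (-6 - 5) = -7 - 11 = -18)
(155 - 103)*W(-3*(4 + 1), -30) = (155 - 103)*(-18) = 52*(-18) = -936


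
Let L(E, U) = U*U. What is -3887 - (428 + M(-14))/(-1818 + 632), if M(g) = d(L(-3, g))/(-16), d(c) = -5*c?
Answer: -18437971/4744 ≈ -3886.6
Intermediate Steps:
L(E, U) = U²
M(g) = 5*g²/16 (M(g) = -5*g²/(-16) = -5*g²*(-1/16) = 5*g²/16)
-3887 - (428 + M(-14))/(-1818 + 632) = -3887 - (428 + (5/16)*(-14)²)/(-1818 + 632) = -3887 - (428 + (5/16)*196)/(-1186) = -3887 - (428 + 245/4)*(-1)/1186 = -3887 - 1957*(-1)/(4*1186) = -3887 - 1*(-1957/4744) = -3887 + 1957/4744 = -18437971/4744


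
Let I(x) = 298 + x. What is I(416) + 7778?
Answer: 8492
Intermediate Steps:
I(416) + 7778 = (298 + 416) + 7778 = 714 + 7778 = 8492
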